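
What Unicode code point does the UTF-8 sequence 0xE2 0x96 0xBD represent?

U+25BD

Leading byte 0xE2 = 11100010 matches 1110xxxx → 3-byte sequence.
Byte 1: 0xE2 = 11100010, payload 0010 (4 bits).
Byte 2: 0x96 = 10010110 (10xxxxxx ✓), payload 010110.
Byte 3: 0xBD = 10111101 (10xxxxxx ✓), payload 111101.
Concatenate: 0010010110111101 = 0x25BD (16 bits → U+25BD).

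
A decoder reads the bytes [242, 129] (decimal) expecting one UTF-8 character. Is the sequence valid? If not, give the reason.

Leading byte 0xF2 = 11110010 → 4-byte form, but only 2 bytes are present.

invalid (sequence truncated)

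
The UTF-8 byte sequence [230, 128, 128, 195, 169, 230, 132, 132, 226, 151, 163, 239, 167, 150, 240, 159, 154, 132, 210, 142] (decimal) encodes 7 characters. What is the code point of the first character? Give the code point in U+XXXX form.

U+6000

Offset 0: leading byte 0xE6 = 11100110 → 3-byte char #1 = E6 80 80.
Leading byte 0xE6 = 11100110 matches 1110xxxx → 3-byte sequence.
Byte 1: 0xE6 = 11100110, payload 0110 (4 bits).
Byte 2: 0x80 = 10000000 (10xxxxxx ✓), payload 000000.
Byte 3: 0x80 = 10000000 (10xxxxxx ✓), payload 000000.
Concatenate: 0110000000000000 = 0x6000 (16 bits → U+6000).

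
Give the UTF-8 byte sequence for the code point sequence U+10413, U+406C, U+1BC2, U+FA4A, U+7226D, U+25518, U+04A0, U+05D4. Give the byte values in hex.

U+10413: 4-byte form → F0 90 90 93.
U+406C: 3-byte form → E4 81 AC.
U+1BC2: 3-byte form → E1 AF 82.
U+FA4A: 3-byte form → EF A9 8A.
U+7226D: 4-byte form → F1 B2 89 AD.
U+25518: 4-byte form → F0 A5 94 98.
U+04A0: 2-byte form → D2 A0.
U+05D4: 2-byte form → D7 94.
Concatenated (25 bytes): F0 90 90 93 E4 81 AC E1 AF 82 EF A9 8A F1 B2 89 AD F0 A5 94 98 D2 A0 D7 94.

F0 90 90 93 E4 81 AC E1 AF 82 EF A9 8A F1 B2 89 AD F0 A5 94 98 D2 A0 D7 94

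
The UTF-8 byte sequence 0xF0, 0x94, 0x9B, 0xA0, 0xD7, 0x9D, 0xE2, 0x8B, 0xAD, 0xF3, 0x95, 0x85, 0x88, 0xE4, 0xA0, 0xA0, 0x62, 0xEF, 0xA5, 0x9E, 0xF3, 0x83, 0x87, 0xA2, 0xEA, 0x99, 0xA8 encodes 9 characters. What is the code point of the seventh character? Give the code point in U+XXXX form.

Offset 0: leading byte 0xF0 = 11110000 → 4-byte char #1 = F0 94 9B A0.
Offset 4: leading byte 0xD7 = 11010111 → 2-byte char #2 = D7 9D.
Offset 6: leading byte 0xE2 = 11100010 → 3-byte char #3 = E2 8B AD.
Offset 9: leading byte 0xF3 = 11110011 → 4-byte char #4 = F3 95 85 88.
Offset 13: leading byte 0xE4 = 11100100 → 3-byte char #5 = E4 A0 A0.
Offset 16: leading byte 0x62 = 01100010 → 1-byte char #6 = 62.
Offset 17: leading byte 0xEF = 11101111 → 3-byte char #7 = EF A5 9E.
Leading byte 0xEF = 11101111 matches 1110xxxx → 3-byte sequence.
Byte 1: 0xEF = 11101111, payload 1111 (4 bits).
Byte 2: 0xA5 = 10100101 (10xxxxxx ✓), payload 100101.
Byte 3: 0x9E = 10011110 (10xxxxxx ✓), payload 011110.
Concatenate: 1111100101011110 = 0xF95E (16 bits → U+F95E).

U+F95E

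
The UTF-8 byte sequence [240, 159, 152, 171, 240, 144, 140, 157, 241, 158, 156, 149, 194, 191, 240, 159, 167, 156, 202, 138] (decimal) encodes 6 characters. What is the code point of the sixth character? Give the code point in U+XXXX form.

U+028A

Offset 0: leading byte 0xF0 = 11110000 → 4-byte char #1 = F0 9F 98 AB.
Offset 4: leading byte 0xF0 = 11110000 → 4-byte char #2 = F0 90 8C 9D.
Offset 8: leading byte 0xF1 = 11110001 → 4-byte char #3 = F1 9E 9C 95.
Offset 12: leading byte 0xC2 = 11000010 → 2-byte char #4 = C2 BF.
Offset 14: leading byte 0xF0 = 11110000 → 4-byte char #5 = F0 9F A7 9C.
Offset 18: leading byte 0xCA = 11001010 → 2-byte char #6 = CA 8A.
Leading byte 0xCA = 11001010 matches 110xxxxx → 2-byte sequence.
Byte 1: 0xCA = 11001010, payload 01010 (5 bits).
Byte 2: 0x8A = 10001010 (10xxxxxx ✓), payload 001010.
Concatenate: 01010001010 = 0x28A (11 bits → U+028A).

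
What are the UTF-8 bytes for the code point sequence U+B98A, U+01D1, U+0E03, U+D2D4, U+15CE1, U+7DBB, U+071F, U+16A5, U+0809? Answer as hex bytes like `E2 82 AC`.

EB A6 8A C7 91 E0 B8 83 ED 8B 94 F0 95 B3 A1 E7 B6 BB DC 9F E1 9A A5 E0 A0 89

U+B98A: 3-byte form → EB A6 8A.
U+01D1: 2-byte form → C7 91.
U+0E03: 3-byte form → E0 B8 83.
U+D2D4: 3-byte form → ED 8B 94.
U+15CE1: 4-byte form → F0 95 B3 A1.
U+7DBB: 3-byte form → E7 B6 BB.
U+071F: 2-byte form → DC 9F.
U+16A5: 3-byte form → E1 9A A5.
U+0809: 3-byte form → E0 A0 89.
Concatenated (26 bytes): EB A6 8A C7 91 E0 B8 83 ED 8B 94 F0 95 B3 A1 E7 B6 BB DC 9F E1 9A A5 E0 A0 89.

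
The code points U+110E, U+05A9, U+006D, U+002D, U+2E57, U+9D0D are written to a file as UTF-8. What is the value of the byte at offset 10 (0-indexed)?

0xE9

U+110E → 3-byte form E1 84 8E at offsets 0–2.
U+05A9 → 2-byte form D6 A9 at offsets 3–4.
U+006D → 1-byte form 6D at offsets 5–5.
U+002D → 1-byte form 2D at offsets 6–6.
U+2E57 → 3-byte form E2 B9 97 at offsets 7–9.
U+9D0D → 3-byte form E9 B4 8D at offsets 10–12.
Offset 10 falls in char 6's range; it's byte 1 of E9 B4 8D = 0xE9.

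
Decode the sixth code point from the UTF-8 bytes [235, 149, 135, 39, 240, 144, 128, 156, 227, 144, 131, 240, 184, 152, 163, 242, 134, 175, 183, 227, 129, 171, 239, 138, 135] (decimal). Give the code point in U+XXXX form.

Offset 0: leading byte 0xEB = 11101011 → 3-byte char #1 = EB 95 87.
Offset 3: leading byte 0x27 = 00100111 → 1-byte char #2 = 27.
Offset 4: leading byte 0xF0 = 11110000 → 4-byte char #3 = F0 90 80 9C.
Offset 8: leading byte 0xE3 = 11100011 → 3-byte char #4 = E3 90 83.
Offset 11: leading byte 0xF0 = 11110000 → 4-byte char #5 = F0 B8 98 A3.
Offset 15: leading byte 0xF2 = 11110010 → 4-byte char #6 = F2 86 AF B7.
Leading byte 0xF2 = 11110010 matches 11110xxx → 4-byte sequence.
Byte 1: 0xF2 = 11110010, payload 010 (3 bits).
Byte 2: 0x86 = 10000110 (10xxxxxx ✓), payload 000110.
Byte 3: 0xAF = 10101111 (10xxxxxx ✓), payload 101111.
Byte 4: 0xB7 = 10110111 (10xxxxxx ✓), payload 110111.
Concatenate: 010000110101111110111 = 0x86BF7 (21 bits → U+86BF7).

U+86BF7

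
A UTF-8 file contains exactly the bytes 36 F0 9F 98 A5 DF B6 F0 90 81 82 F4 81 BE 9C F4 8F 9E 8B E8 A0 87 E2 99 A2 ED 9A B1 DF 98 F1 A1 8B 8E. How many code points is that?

Byte at offset 0: 0x36 = 00110110 → 1-byte char (#1). Advance 1.
Byte at offset 1: 0xF0 = 11110000 → 4-byte char (#2). Advance 4.
Byte at offset 5: 0xDF = 11011111 → 2-byte char (#3). Advance 2.
Byte at offset 7: 0xF0 = 11110000 → 4-byte char (#4). Advance 4.
Byte at offset 11: 0xF4 = 11110100 → 4-byte char (#5). Advance 4.
Byte at offset 15: 0xF4 = 11110100 → 4-byte char (#6). Advance 4.
Byte at offset 19: 0xE8 = 11101000 → 3-byte char (#7). Advance 3.
Byte at offset 22: 0xE2 = 11100010 → 3-byte char (#8). Advance 3.
Byte at offset 25: 0xED = 11101101 → 3-byte char (#9). Advance 3.
Byte at offset 28: 0xDF = 11011111 → 2-byte char (#10). Advance 2.
Byte at offset 30: 0xF1 = 11110001 → 4-byte char (#11). Advance 4.
Reached end at offset 34 after 11 code points.

11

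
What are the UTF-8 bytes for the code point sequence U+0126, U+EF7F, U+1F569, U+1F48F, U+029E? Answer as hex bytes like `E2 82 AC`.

U+0126: 2-byte form → C4 A6.
U+EF7F: 3-byte form → EE BD BF.
U+1F569: 4-byte form → F0 9F 95 A9.
U+1F48F: 4-byte form → F0 9F 92 8F.
U+029E: 2-byte form → CA 9E.
Concatenated (15 bytes): C4 A6 EE BD BF F0 9F 95 A9 F0 9F 92 8F CA 9E.

C4 A6 EE BD BF F0 9F 95 A9 F0 9F 92 8F CA 9E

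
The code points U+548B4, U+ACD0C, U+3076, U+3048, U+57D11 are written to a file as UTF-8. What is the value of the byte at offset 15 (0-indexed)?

U+548B4 → 4-byte form F1 94 A2 B4 at offsets 0–3.
U+ACD0C → 4-byte form F2 AC B4 8C at offsets 4–7.
U+3076 → 3-byte form E3 81 B6 at offsets 8–10.
U+3048 → 3-byte form E3 81 88 at offsets 11–13.
U+57D11 → 4-byte form F1 97 B4 91 at offsets 14–17.
Offset 15 falls in char 5's range; it's byte 2 of F1 97 B4 91 = 0x97.

0x97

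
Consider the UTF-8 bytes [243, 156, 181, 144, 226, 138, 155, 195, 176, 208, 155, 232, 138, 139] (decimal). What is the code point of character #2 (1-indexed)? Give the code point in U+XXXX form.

U+229B

Offset 0: leading byte 0xF3 = 11110011 → 4-byte char #1 = F3 9C B5 90.
Offset 4: leading byte 0xE2 = 11100010 → 3-byte char #2 = E2 8A 9B.
Leading byte 0xE2 = 11100010 matches 1110xxxx → 3-byte sequence.
Byte 1: 0xE2 = 11100010, payload 0010 (4 bits).
Byte 2: 0x8A = 10001010 (10xxxxxx ✓), payload 001010.
Byte 3: 0x9B = 10011011 (10xxxxxx ✓), payload 011011.
Concatenate: 0010001010011011 = 0x229B (16 bits → U+229B).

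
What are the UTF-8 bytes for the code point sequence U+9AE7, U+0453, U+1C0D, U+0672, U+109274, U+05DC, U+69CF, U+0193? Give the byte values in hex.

E9 AB A7 D1 93 E1 B0 8D D9 B2 F4 89 89 B4 D7 9C E6 A7 8F C6 93

U+9AE7: 3-byte form → E9 AB A7.
U+0453: 2-byte form → D1 93.
U+1C0D: 3-byte form → E1 B0 8D.
U+0672: 2-byte form → D9 B2.
U+109274: 4-byte form → F4 89 89 B4.
U+05DC: 2-byte form → D7 9C.
U+69CF: 3-byte form → E6 A7 8F.
U+0193: 2-byte form → C6 93.
Concatenated (21 bytes): E9 AB A7 D1 93 E1 B0 8D D9 B2 F4 89 89 B4 D7 9C E6 A7 8F C6 93.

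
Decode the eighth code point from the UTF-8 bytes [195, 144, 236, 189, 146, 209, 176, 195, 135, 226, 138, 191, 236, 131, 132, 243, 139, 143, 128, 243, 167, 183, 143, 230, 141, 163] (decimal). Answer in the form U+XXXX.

Offset 0: leading byte 0xC3 = 11000011 → 2-byte char #1 = C3 90.
Offset 2: leading byte 0xEC = 11101100 → 3-byte char #2 = EC BD 92.
Offset 5: leading byte 0xD1 = 11010001 → 2-byte char #3 = D1 B0.
Offset 7: leading byte 0xC3 = 11000011 → 2-byte char #4 = C3 87.
Offset 9: leading byte 0xE2 = 11100010 → 3-byte char #5 = E2 8A BF.
Offset 12: leading byte 0xEC = 11101100 → 3-byte char #6 = EC 83 84.
Offset 15: leading byte 0xF3 = 11110011 → 4-byte char #7 = F3 8B 8F 80.
Offset 19: leading byte 0xF3 = 11110011 → 4-byte char #8 = F3 A7 B7 8F.
Leading byte 0xF3 = 11110011 matches 11110xxx → 4-byte sequence.
Byte 1: 0xF3 = 11110011, payload 011 (3 bits).
Byte 2: 0xA7 = 10100111 (10xxxxxx ✓), payload 100111.
Byte 3: 0xB7 = 10110111 (10xxxxxx ✓), payload 110111.
Byte 4: 0x8F = 10001111 (10xxxxxx ✓), payload 001111.
Concatenate: 011100111110111001111 = 0xE7DCF (21 bits → U+E7DCF).

U+E7DCF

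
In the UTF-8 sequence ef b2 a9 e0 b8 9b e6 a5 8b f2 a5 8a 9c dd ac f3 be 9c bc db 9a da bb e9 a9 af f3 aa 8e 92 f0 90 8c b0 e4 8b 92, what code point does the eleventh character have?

Offset 0: leading byte 0xEF = 11101111 → 3-byte char #1 = EF B2 A9.
Offset 3: leading byte 0xE0 = 11100000 → 3-byte char #2 = E0 B8 9B.
Offset 6: leading byte 0xE6 = 11100110 → 3-byte char #3 = E6 A5 8B.
Offset 9: leading byte 0xF2 = 11110010 → 4-byte char #4 = F2 A5 8A 9C.
Offset 13: leading byte 0xDD = 11011101 → 2-byte char #5 = DD AC.
Offset 15: leading byte 0xF3 = 11110011 → 4-byte char #6 = F3 BE 9C BC.
Offset 19: leading byte 0xDB = 11011011 → 2-byte char #7 = DB 9A.
Offset 21: leading byte 0xDA = 11011010 → 2-byte char #8 = DA BB.
Offset 23: leading byte 0xE9 = 11101001 → 3-byte char #9 = E9 A9 AF.
Offset 26: leading byte 0xF3 = 11110011 → 4-byte char #10 = F3 AA 8E 92.
Offset 30: leading byte 0xF0 = 11110000 → 4-byte char #11 = F0 90 8C B0.
Leading byte 0xF0 = 11110000 matches 11110xxx → 4-byte sequence.
Byte 1: 0xF0 = 11110000, payload 000 (3 bits).
Byte 2: 0x90 = 10010000 (10xxxxxx ✓), payload 010000.
Byte 3: 0x8C = 10001100 (10xxxxxx ✓), payload 001100.
Byte 4: 0xB0 = 10110000 (10xxxxxx ✓), payload 110000.
Concatenate: 000010000001100110000 = 0x10330 (21 bits → U+10330).

U+10330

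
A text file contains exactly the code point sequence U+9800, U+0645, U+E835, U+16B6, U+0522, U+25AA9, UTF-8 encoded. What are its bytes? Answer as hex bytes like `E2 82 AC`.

U+9800: 3-byte form → E9 A0 80.
U+0645: 2-byte form → D9 85.
U+E835: 3-byte form → EE A0 B5.
U+16B6: 3-byte form → E1 9A B6.
U+0522: 2-byte form → D4 A2.
U+25AA9: 4-byte form → F0 A5 AA A9.
Concatenated (17 bytes): E9 A0 80 D9 85 EE A0 B5 E1 9A B6 D4 A2 F0 A5 AA A9.

E9 A0 80 D9 85 EE A0 B5 E1 9A B6 D4 A2 F0 A5 AA A9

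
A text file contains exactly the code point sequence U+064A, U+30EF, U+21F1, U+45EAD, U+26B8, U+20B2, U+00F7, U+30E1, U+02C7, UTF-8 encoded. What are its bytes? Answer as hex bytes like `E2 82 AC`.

U+064A: 2-byte form → D9 8A.
U+30EF: 3-byte form → E3 83 AF.
U+21F1: 3-byte form → E2 87 B1.
U+45EAD: 4-byte form → F1 85 BA AD.
U+26B8: 3-byte form → E2 9A B8.
U+20B2: 3-byte form → E2 82 B2.
U+00F7: 2-byte form → C3 B7.
U+30E1: 3-byte form → E3 83 A1.
U+02C7: 2-byte form → CB 87.
Concatenated (25 bytes): D9 8A E3 83 AF E2 87 B1 F1 85 BA AD E2 9A B8 E2 82 B2 C3 B7 E3 83 A1 CB 87.

D9 8A E3 83 AF E2 87 B1 F1 85 BA AD E2 9A B8 E2 82 B2 C3 B7 E3 83 A1 CB 87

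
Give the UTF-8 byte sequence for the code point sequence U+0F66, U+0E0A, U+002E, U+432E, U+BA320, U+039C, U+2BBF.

E0 BD A6 E0 B8 8A 2E E4 8C AE F2 BA 8C A0 CE 9C E2 AE BF

U+0F66: 3-byte form → E0 BD A6.
U+0E0A: 3-byte form → E0 B8 8A.
U+002E: 1-byte form → 2E.
U+432E: 3-byte form → E4 8C AE.
U+BA320: 4-byte form → F2 BA 8C A0.
U+039C: 2-byte form → CE 9C.
U+2BBF: 3-byte form → E2 AE BF.
Concatenated (19 bytes): E0 BD A6 E0 B8 8A 2E E4 8C AE F2 BA 8C A0 CE 9C E2 AE BF.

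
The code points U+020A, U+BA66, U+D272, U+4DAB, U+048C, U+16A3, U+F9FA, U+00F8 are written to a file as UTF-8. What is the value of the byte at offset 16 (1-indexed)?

1-indexed offset 16 is 0-indexed offset 15.
U+020A → 2-byte form C8 8A at offsets 0–1.
U+BA66 → 3-byte form EB A9 A6 at offsets 2–4.
U+D272 → 3-byte form ED 89 B2 at offsets 5–7.
U+4DAB → 3-byte form E4 B6 AB at offsets 8–10.
U+048C → 2-byte form D2 8C at offsets 11–12.
U+16A3 → 3-byte form E1 9A A3 at offsets 13–15.
Offset 15 falls in char 6's range; it's byte 3 of E1 9A A3 = 0xA3.

0xA3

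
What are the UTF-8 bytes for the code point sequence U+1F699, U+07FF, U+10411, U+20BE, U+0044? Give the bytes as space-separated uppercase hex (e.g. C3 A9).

F0 9F 9A 99 DF BF F0 90 90 91 E2 82 BE 44

U+1F699: 4-byte form → F0 9F 9A 99.
U+07FF: 2-byte form → DF BF.
U+10411: 4-byte form → F0 90 90 91.
U+20BE: 3-byte form → E2 82 BE.
U+0044: 1-byte form → 44.
Concatenated (14 bytes): F0 9F 9A 99 DF BF F0 90 90 91 E2 82 BE 44.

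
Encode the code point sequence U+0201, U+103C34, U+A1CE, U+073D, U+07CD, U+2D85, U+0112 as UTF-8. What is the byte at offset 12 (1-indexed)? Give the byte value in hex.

0xDF

1-indexed offset 12 is 0-indexed offset 11.
U+0201 → 2-byte form C8 81 at offsets 0–1.
U+103C34 → 4-byte form F4 83 B0 B4 at offsets 2–5.
U+A1CE → 3-byte form EA 87 8E at offsets 6–8.
U+073D → 2-byte form DC BD at offsets 9–10.
U+07CD → 2-byte form DF 8D at offsets 11–12.
Offset 11 falls in char 5's range; it's byte 1 of DF 8D = 0xDF.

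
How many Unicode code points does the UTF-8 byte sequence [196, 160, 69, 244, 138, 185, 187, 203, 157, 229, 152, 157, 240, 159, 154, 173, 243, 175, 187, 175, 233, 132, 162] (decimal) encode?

Byte at offset 0: 0xC4 = 11000100 → 2-byte char (#1). Advance 2.
Byte at offset 2: 0x45 = 01000101 → 1-byte char (#2). Advance 1.
Byte at offset 3: 0xF4 = 11110100 → 4-byte char (#3). Advance 4.
Byte at offset 7: 0xCB = 11001011 → 2-byte char (#4). Advance 2.
Byte at offset 9: 0xE5 = 11100101 → 3-byte char (#5). Advance 3.
Byte at offset 12: 0xF0 = 11110000 → 4-byte char (#6). Advance 4.
Byte at offset 16: 0xF3 = 11110011 → 4-byte char (#7). Advance 4.
Byte at offset 20: 0xE9 = 11101001 → 3-byte char (#8). Advance 3.
Reached end at offset 23 after 8 code points.

8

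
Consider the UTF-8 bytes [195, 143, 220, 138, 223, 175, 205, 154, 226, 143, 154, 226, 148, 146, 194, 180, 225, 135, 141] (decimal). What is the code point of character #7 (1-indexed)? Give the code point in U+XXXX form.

Offset 0: leading byte 0xC3 = 11000011 → 2-byte char #1 = C3 8F.
Offset 2: leading byte 0xDC = 11011100 → 2-byte char #2 = DC 8A.
Offset 4: leading byte 0xDF = 11011111 → 2-byte char #3 = DF AF.
Offset 6: leading byte 0xCD = 11001101 → 2-byte char #4 = CD 9A.
Offset 8: leading byte 0xE2 = 11100010 → 3-byte char #5 = E2 8F 9A.
Offset 11: leading byte 0xE2 = 11100010 → 3-byte char #6 = E2 94 92.
Offset 14: leading byte 0xC2 = 11000010 → 2-byte char #7 = C2 B4.
Leading byte 0xC2 = 11000010 matches 110xxxxx → 2-byte sequence.
Byte 1: 0xC2 = 11000010, payload 00010 (5 bits).
Byte 2: 0xB4 = 10110100 (10xxxxxx ✓), payload 110100.
Concatenate: 00010110100 = 0xB4 (11 bits → U+00B4).

U+00B4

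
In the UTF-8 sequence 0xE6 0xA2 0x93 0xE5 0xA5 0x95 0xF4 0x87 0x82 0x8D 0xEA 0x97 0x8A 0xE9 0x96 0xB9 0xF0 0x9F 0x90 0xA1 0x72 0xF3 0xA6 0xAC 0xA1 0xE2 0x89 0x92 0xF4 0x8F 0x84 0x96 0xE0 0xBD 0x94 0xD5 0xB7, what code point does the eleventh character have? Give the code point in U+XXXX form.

U+0F54

Offset 0: leading byte 0xE6 = 11100110 → 3-byte char #1 = E6 A2 93.
Offset 3: leading byte 0xE5 = 11100101 → 3-byte char #2 = E5 A5 95.
Offset 6: leading byte 0xF4 = 11110100 → 4-byte char #3 = F4 87 82 8D.
Offset 10: leading byte 0xEA = 11101010 → 3-byte char #4 = EA 97 8A.
Offset 13: leading byte 0xE9 = 11101001 → 3-byte char #5 = E9 96 B9.
Offset 16: leading byte 0xF0 = 11110000 → 4-byte char #6 = F0 9F 90 A1.
Offset 20: leading byte 0x72 = 01110010 → 1-byte char #7 = 72.
Offset 21: leading byte 0xF3 = 11110011 → 4-byte char #8 = F3 A6 AC A1.
Offset 25: leading byte 0xE2 = 11100010 → 3-byte char #9 = E2 89 92.
Offset 28: leading byte 0xF4 = 11110100 → 4-byte char #10 = F4 8F 84 96.
Offset 32: leading byte 0xE0 = 11100000 → 3-byte char #11 = E0 BD 94.
Leading byte 0xE0 = 11100000 matches 1110xxxx → 3-byte sequence.
Byte 1: 0xE0 = 11100000, payload 0000 (4 bits).
Byte 2: 0xBD = 10111101 (10xxxxxx ✓), payload 111101.
Byte 3: 0x94 = 10010100 (10xxxxxx ✓), payload 010100.
Concatenate: 0000111101010100 = 0xF54 (16 bits → U+0F54).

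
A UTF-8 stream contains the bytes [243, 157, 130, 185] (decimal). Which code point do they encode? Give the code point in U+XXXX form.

U+DD0B9

Leading byte 0xF3 = 11110011 matches 11110xxx → 4-byte sequence.
Byte 1: 0xF3 = 11110011, payload 011 (3 bits).
Byte 2: 0x9D = 10011101 (10xxxxxx ✓), payload 011101.
Byte 3: 0x82 = 10000010 (10xxxxxx ✓), payload 000010.
Byte 4: 0xB9 = 10111001 (10xxxxxx ✓), payload 111001.
Concatenate: 011011101000010111001 = 0xDD0B9 (21 bits → U+DD0B9).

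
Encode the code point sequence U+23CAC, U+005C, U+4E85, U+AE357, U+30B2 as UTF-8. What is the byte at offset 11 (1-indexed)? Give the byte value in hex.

0x8D

1-indexed offset 11 is 0-indexed offset 10.
U+23CAC → 4-byte form F0 A3 B2 AC at offsets 0–3.
U+005C → 1-byte form 5C at offsets 4–4.
U+4E85 → 3-byte form E4 BA 85 at offsets 5–7.
U+AE357 → 4-byte form F2 AE 8D 97 at offsets 8–11.
Offset 10 falls in char 4's range; it's byte 3 of F2 AE 8D 97 = 0x8D.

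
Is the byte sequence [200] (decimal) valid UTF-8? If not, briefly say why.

invalid (sequence truncated)

Leading byte 0xC8 = 11001000 → 2-byte form, but only 1 byte is present.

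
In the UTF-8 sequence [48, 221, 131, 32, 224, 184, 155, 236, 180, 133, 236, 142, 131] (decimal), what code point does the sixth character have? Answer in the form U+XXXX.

U+C383

Offset 0: leading byte 0x30 = 00110000 → 1-byte char #1 = 30.
Offset 1: leading byte 0xDD = 11011101 → 2-byte char #2 = DD 83.
Offset 3: leading byte 0x20 = 00100000 → 1-byte char #3 = 20.
Offset 4: leading byte 0xE0 = 11100000 → 3-byte char #4 = E0 B8 9B.
Offset 7: leading byte 0xEC = 11101100 → 3-byte char #5 = EC B4 85.
Offset 10: leading byte 0xEC = 11101100 → 3-byte char #6 = EC 8E 83.
Leading byte 0xEC = 11101100 matches 1110xxxx → 3-byte sequence.
Byte 1: 0xEC = 11101100, payload 1100 (4 bits).
Byte 2: 0x8E = 10001110 (10xxxxxx ✓), payload 001110.
Byte 3: 0x83 = 10000011 (10xxxxxx ✓), payload 000011.
Concatenate: 1100001110000011 = 0xC383 (16 bits → U+C383).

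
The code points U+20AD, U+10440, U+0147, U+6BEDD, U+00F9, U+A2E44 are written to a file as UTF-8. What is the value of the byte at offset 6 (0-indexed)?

U+20AD → 3-byte form E2 82 AD at offsets 0–2.
U+10440 → 4-byte form F0 90 91 80 at offsets 3–6.
Offset 6 falls in char 2's range; it's byte 4 of F0 90 91 80 = 0x80.

0x80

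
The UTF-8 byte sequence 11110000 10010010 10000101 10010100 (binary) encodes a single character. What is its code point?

Leading byte 0xF0 = 11110000 matches 11110xxx → 4-byte sequence.
Byte 1: 0xF0 = 11110000, payload 000 (3 bits).
Byte 2: 0x92 = 10010010 (10xxxxxx ✓), payload 010010.
Byte 3: 0x85 = 10000101 (10xxxxxx ✓), payload 000101.
Byte 4: 0x94 = 10010100 (10xxxxxx ✓), payload 010100.
Concatenate: 000010010000101010100 = 0x12154 (21 bits → U+12154).

U+12154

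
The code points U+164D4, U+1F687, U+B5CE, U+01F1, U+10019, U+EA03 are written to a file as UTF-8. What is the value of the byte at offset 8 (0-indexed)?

0xEB

U+164D4 → 4-byte form F0 96 93 94 at offsets 0–3.
U+1F687 → 4-byte form F0 9F 9A 87 at offsets 4–7.
U+B5CE → 3-byte form EB 97 8E at offsets 8–10.
Offset 8 falls in char 3's range; it's byte 1 of EB 97 8E = 0xEB.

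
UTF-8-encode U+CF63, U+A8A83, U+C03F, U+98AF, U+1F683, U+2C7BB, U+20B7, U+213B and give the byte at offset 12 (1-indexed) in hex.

1-indexed offset 12 is 0-indexed offset 11.
U+CF63 → 3-byte form EC BD A3 at offsets 0–2.
U+A8A83 → 4-byte form F2 A8 AA 83 at offsets 3–6.
U+C03F → 3-byte form EC 80 BF at offsets 7–9.
U+98AF → 3-byte form E9 A2 AF at offsets 10–12.
Offset 11 falls in char 4's range; it's byte 2 of E9 A2 AF = 0xA2.

0xA2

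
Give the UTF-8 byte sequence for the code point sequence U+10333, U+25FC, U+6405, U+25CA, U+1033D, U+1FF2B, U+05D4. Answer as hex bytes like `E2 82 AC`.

U+10333: 4-byte form → F0 90 8C B3.
U+25FC: 3-byte form → E2 97 BC.
U+6405: 3-byte form → E6 90 85.
U+25CA: 3-byte form → E2 97 8A.
U+1033D: 4-byte form → F0 90 8C BD.
U+1FF2B: 4-byte form → F0 9F BC AB.
U+05D4: 2-byte form → D7 94.
Concatenated (23 bytes): F0 90 8C B3 E2 97 BC E6 90 85 E2 97 8A F0 90 8C BD F0 9F BC AB D7 94.

F0 90 8C B3 E2 97 BC E6 90 85 E2 97 8A F0 90 8C BD F0 9F BC AB D7 94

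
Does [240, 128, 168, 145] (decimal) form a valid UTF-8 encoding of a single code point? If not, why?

invalid (overlong encoding)

Leading byte 0xF0 = 11110000 → 4-byte form.
Continuation bytes all match 10xxxxxx. Payload decodes to 0xA11.
But 0xA11 < 0x10000, the minimum for a 4-byte sequence — this is an overlong encoding.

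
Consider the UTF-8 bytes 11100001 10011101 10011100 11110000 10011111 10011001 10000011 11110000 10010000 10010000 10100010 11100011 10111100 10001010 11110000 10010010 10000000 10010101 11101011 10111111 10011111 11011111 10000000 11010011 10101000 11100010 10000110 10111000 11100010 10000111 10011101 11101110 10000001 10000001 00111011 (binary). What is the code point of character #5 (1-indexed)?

Offset 0: leading byte 0xE1 = 11100001 → 3-byte char #1 = E1 9D 9C.
Offset 3: leading byte 0xF0 = 11110000 → 4-byte char #2 = F0 9F 99 83.
Offset 7: leading byte 0xF0 = 11110000 → 4-byte char #3 = F0 90 90 A2.
Offset 11: leading byte 0xE3 = 11100011 → 3-byte char #4 = E3 BC 8A.
Offset 14: leading byte 0xF0 = 11110000 → 4-byte char #5 = F0 92 80 95.
Leading byte 0xF0 = 11110000 matches 11110xxx → 4-byte sequence.
Byte 1: 0xF0 = 11110000, payload 000 (3 bits).
Byte 2: 0x92 = 10010010 (10xxxxxx ✓), payload 010010.
Byte 3: 0x80 = 10000000 (10xxxxxx ✓), payload 000000.
Byte 4: 0x95 = 10010101 (10xxxxxx ✓), payload 010101.
Concatenate: 000010010000000010101 = 0x12015 (21 bits → U+12015).

U+12015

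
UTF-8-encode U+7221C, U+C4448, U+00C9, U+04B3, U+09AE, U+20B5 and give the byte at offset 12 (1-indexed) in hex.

0xB3

1-indexed offset 12 is 0-indexed offset 11.
U+7221C → 4-byte form F1 B2 88 9C at offsets 0–3.
U+C4448 → 4-byte form F3 84 91 88 at offsets 4–7.
U+00C9 → 2-byte form C3 89 at offsets 8–9.
U+04B3 → 2-byte form D2 B3 at offsets 10–11.
Offset 11 falls in char 4's range; it's byte 2 of D2 B3 = 0xB3.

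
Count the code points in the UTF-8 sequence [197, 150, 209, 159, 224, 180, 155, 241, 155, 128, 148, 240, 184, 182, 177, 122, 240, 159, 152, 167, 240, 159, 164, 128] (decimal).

Byte at offset 0: 0xC5 = 11000101 → 2-byte char (#1). Advance 2.
Byte at offset 2: 0xD1 = 11010001 → 2-byte char (#2). Advance 2.
Byte at offset 4: 0xE0 = 11100000 → 3-byte char (#3). Advance 3.
Byte at offset 7: 0xF1 = 11110001 → 4-byte char (#4). Advance 4.
Byte at offset 11: 0xF0 = 11110000 → 4-byte char (#5). Advance 4.
Byte at offset 15: 0x7A = 01111010 → 1-byte char (#6). Advance 1.
Byte at offset 16: 0xF0 = 11110000 → 4-byte char (#7). Advance 4.
Byte at offset 20: 0xF0 = 11110000 → 4-byte char (#8). Advance 4.
Reached end at offset 24 after 8 code points.

8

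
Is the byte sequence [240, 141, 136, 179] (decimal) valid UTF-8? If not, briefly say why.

Leading byte 0xF0 = 11110000 → 4-byte form.
Continuation bytes all match 10xxxxxx. Payload decodes to 0xD233.
But 0xD233 < 0x10000, the minimum for a 4-byte sequence — this is an overlong encoding.

invalid (overlong encoding)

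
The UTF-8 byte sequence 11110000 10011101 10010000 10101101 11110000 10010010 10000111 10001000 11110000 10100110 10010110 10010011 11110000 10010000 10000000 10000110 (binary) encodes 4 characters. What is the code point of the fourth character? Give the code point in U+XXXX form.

U+10006

Offset 0: leading byte 0xF0 = 11110000 → 4-byte char #1 = F0 9D 90 AD.
Offset 4: leading byte 0xF0 = 11110000 → 4-byte char #2 = F0 92 87 88.
Offset 8: leading byte 0xF0 = 11110000 → 4-byte char #3 = F0 A6 96 93.
Offset 12: leading byte 0xF0 = 11110000 → 4-byte char #4 = F0 90 80 86.
Leading byte 0xF0 = 11110000 matches 11110xxx → 4-byte sequence.
Byte 1: 0xF0 = 11110000, payload 000 (3 bits).
Byte 2: 0x90 = 10010000 (10xxxxxx ✓), payload 010000.
Byte 3: 0x80 = 10000000 (10xxxxxx ✓), payload 000000.
Byte 4: 0x86 = 10000110 (10xxxxxx ✓), payload 000110.
Concatenate: 000010000000000000110 = 0x10006 (21 bits → U+10006).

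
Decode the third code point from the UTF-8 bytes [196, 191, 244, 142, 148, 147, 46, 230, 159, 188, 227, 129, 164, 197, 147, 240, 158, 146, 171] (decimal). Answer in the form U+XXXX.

U+002E

Offset 0: leading byte 0xC4 = 11000100 → 2-byte char #1 = C4 BF.
Offset 2: leading byte 0xF4 = 11110100 → 4-byte char #2 = F4 8E 94 93.
Offset 6: leading byte 0x2E = 00101110 → 1-byte char #3 = 2E.
Leading byte 0x2E = 00101110 matches 0xxxxxxx → 1-byte sequence.
Byte 1: 0x2E = 00101110, payload 0101110 (7 bits).
Concatenate: 0101110 = 0x2E (7 bits → U+002E).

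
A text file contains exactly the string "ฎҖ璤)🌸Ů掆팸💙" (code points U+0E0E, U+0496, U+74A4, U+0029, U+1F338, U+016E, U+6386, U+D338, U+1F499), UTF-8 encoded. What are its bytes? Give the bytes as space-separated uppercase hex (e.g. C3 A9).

U+0E0E: 3-byte form → E0 B8 8E.
U+0496: 2-byte form → D2 96.
U+74A4: 3-byte form → E7 92 A4.
U+0029: 1-byte form → 29.
U+1F338: 4-byte form → F0 9F 8C B8.
U+016E: 2-byte form → C5 AE.
U+6386: 3-byte form → E6 8E 86.
U+D338: 3-byte form → ED 8C B8.
U+1F499: 4-byte form → F0 9F 92 99.
Concatenated (25 bytes): E0 B8 8E D2 96 E7 92 A4 29 F0 9F 8C B8 C5 AE E6 8E 86 ED 8C B8 F0 9F 92 99.

E0 B8 8E D2 96 E7 92 A4 29 F0 9F 8C B8 C5 AE E6 8E 86 ED 8C B8 F0 9F 92 99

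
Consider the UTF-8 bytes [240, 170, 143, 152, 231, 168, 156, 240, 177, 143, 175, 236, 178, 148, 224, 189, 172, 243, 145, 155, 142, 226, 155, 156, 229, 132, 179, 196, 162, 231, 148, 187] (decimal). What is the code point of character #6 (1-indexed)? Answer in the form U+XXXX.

U+D16CE

Offset 0: leading byte 0xF0 = 11110000 → 4-byte char #1 = F0 AA 8F 98.
Offset 4: leading byte 0xE7 = 11100111 → 3-byte char #2 = E7 A8 9C.
Offset 7: leading byte 0xF0 = 11110000 → 4-byte char #3 = F0 B1 8F AF.
Offset 11: leading byte 0xEC = 11101100 → 3-byte char #4 = EC B2 94.
Offset 14: leading byte 0xE0 = 11100000 → 3-byte char #5 = E0 BD AC.
Offset 17: leading byte 0xF3 = 11110011 → 4-byte char #6 = F3 91 9B 8E.
Leading byte 0xF3 = 11110011 matches 11110xxx → 4-byte sequence.
Byte 1: 0xF3 = 11110011, payload 011 (3 bits).
Byte 2: 0x91 = 10010001 (10xxxxxx ✓), payload 010001.
Byte 3: 0x9B = 10011011 (10xxxxxx ✓), payload 011011.
Byte 4: 0x8E = 10001110 (10xxxxxx ✓), payload 001110.
Concatenate: 011010001011011001110 = 0xD16CE (21 bits → U+D16CE).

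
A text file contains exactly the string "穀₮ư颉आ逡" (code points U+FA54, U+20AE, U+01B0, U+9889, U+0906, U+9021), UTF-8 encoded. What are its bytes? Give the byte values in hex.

U+FA54: 3-byte form → EF A9 94.
U+20AE: 3-byte form → E2 82 AE.
U+01B0: 2-byte form → C6 B0.
U+9889: 3-byte form → E9 A2 89.
U+0906: 3-byte form → E0 A4 86.
U+9021: 3-byte form → E9 80 A1.
Concatenated (17 bytes): EF A9 94 E2 82 AE C6 B0 E9 A2 89 E0 A4 86 E9 80 A1.

EF A9 94 E2 82 AE C6 B0 E9 A2 89 E0 A4 86 E9 80 A1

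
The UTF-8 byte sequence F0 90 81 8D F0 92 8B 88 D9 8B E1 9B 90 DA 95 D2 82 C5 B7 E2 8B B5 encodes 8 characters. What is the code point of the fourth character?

U+16D0

Offset 0: leading byte 0xF0 = 11110000 → 4-byte char #1 = F0 90 81 8D.
Offset 4: leading byte 0xF0 = 11110000 → 4-byte char #2 = F0 92 8B 88.
Offset 8: leading byte 0xD9 = 11011001 → 2-byte char #3 = D9 8B.
Offset 10: leading byte 0xE1 = 11100001 → 3-byte char #4 = E1 9B 90.
Leading byte 0xE1 = 11100001 matches 1110xxxx → 3-byte sequence.
Byte 1: 0xE1 = 11100001, payload 0001 (4 bits).
Byte 2: 0x9B = 10011011 (10xxxxxx ✓), payload 011011.
Byte 3: 0x90 = 10010000 (10xxxxxx ✓), payload 010000.
Concatenate: 0001011011010000 = 0x16D0 (16 bits → U+16D0).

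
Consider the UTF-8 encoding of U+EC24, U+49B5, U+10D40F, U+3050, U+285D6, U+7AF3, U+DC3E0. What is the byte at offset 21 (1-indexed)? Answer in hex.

0xF3

1-indexed offset 21 is 0-indexed offset 20.
U+EC24 → 3-byte form EE B0 A4 at offsets 0–2.
U+49B5 → 3-byte form E4 A6 B5 at offsets 3–5.
U+10D40F → 4-byte form F4 8D 90 8F at offsets 6–9.
U+3050 → 3-byte form E3 81 90 at offsets 10–12.
U+285D6 → 4-byte form F0 A8 97 96 at offsets 13–16.
U+7AF3 → 3-byte form E7 AB B3 at offsets 17–19.
U+DC3E0 → 4-byte form F3 9C 8F A0 at offsets 20–23.
Offset 20 falls in char 7's range; it's byte 1 of F3 9C 8F A0 = 0xF3.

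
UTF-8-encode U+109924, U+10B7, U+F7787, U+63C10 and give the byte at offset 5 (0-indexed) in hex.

0x82

U+109924 → 4-byte form F4 89 A4 A4 at offsets 0–3.
U+10B7 → 3-byte form E1 82 B7 at offsets 4–6.
Offset 5 falls in char 2's range; it's byte 2 of E1 82 B7 = 0x82.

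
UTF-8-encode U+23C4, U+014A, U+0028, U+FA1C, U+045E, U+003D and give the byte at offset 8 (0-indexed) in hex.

0x9C

U+23C4 → 3-byte form E2 8F 84 at offsets 0–2.
U+014A → 2-byte form C5 8A at offsets 3–4.
U+0028 → 1-byte form 28 at offsets 5–5.
U+FA1C → 3-byte form EF A8 9C at offsets 6–8.
Offset 8 falls in char 4's range; it's byte 3 of EF A8 9C = 0x9C.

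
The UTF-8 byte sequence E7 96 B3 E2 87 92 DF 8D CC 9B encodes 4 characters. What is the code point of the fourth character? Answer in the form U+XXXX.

Offset 0: leading byte 0xE7 = 11100111 → 3-byte char #1 = E7 96 B3.
Offset 3: leading byte 0xE2 = 11100010 → 3-byte char #2 = E2 87 92.
Offset 6: leading byte 0xDF = 11011111 → 2-byte char #3 = DF 8D.
Offset 8: leading byte 0xCC = 11001100 → 2-byte char #4 = CC 9B.
Leading byte 0xCC = 11001100 matches 110xxxxx → 2-byte sequence.
Byte 1: 0xCC = 11001100, payload 01100 (5 bits).
Byte 2: 0x9B = 10011011 (10xxxxxx ✓), payload 011011.
Concatenate: 01100011011 = 0x31B (11 bits → U+031B).

U+031B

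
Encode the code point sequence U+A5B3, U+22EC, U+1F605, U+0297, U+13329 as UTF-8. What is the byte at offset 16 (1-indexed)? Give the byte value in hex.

1-indexed offset 16 is 0-indexed offset 15.
U+A5B3 → 3-byte form EA 96 B3 at offsets 0–2.
U+22EC → 3-byte form E2 8B AC at offsets 3–5.
U+1F605 → 4-byte form F0 9F 98 85 at offsets 6–9.
U+0297 → 2-byte form CA 97 at offsets 10–11.
U+13329 → 4-byte form F0 93 8C A9 at offsets 12–15.
Offset 15 falls in char 5's range; it's byte 4 of F0 93 8C A9 = 0xA9.

0xA9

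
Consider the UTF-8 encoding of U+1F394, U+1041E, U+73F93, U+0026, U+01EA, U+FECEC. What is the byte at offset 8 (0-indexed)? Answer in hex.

0xF1

U+1F394 → 4-byte form F0 9F 8E 94 at offsets 0–3.
U+1041E → 4-byte form F0 90 90 9E at offsets 4–7.
U+73F93 → 4-byte form F1 B3 BE 93 at offsets 8–11.
Offset 8 falls in char 3's range; it's byte 1 of F1 B3 BE 93 = 0xF1.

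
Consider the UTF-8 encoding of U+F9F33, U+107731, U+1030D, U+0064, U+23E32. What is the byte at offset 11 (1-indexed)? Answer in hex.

0x8C

1-indexed offset 11 is 0-indexed offset 10.
U+F9F33 → 4-byte form F3 B9 BC B3 at offsets 0–3.
U+107731 → 4-byte form F4 87 9C B1 at offsets 4–7.
U+1030D → 4-byte form F0 90 8C 8D at offsets 8–11.
Offset 10 falls in char 3's range; it's byte 3 of F0 90 8C 8D = 0x8C.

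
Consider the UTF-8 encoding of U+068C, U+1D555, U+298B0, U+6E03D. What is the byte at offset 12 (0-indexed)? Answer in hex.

U+068C → 2-byte form DA 8C at offsets 0–1.
U+1D555 → 4-byte form F0 9D 95 95 at offsets 2–5.
U+298B0 → 4-byte form F0 A9 A2 B0 at offsets 6–9.
U+6E03D → 4-byte form F1 AE 80 BD at offsets 10–13.
Offset 12 falls in char 4's range; it's byte 3 of F1 AE 80 BD = 0x80.

0x80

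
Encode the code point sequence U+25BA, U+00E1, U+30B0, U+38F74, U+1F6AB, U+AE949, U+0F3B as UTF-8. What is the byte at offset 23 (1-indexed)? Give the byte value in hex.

1-indexed offset 23 is 0-indexed offset 22.
U+25BA → 3-byte form E2 96 BA at offsets 0–2.
U+00E1 → 2-byte form C3 A1 at offsets 3–4.
U+30B0 → 3-byte form E3 82 B0 at offsets 5–7.
U+38F74 → 4-byte form F0 B8 BD B4 at offsets 8–11.
U+1F6AB → 4-byte form F0 9F 9A AB at offsets 12–15.
U+AE949 → 4-byte form F2 AE A5 89 at offsets 16–19.
U+0F3B → 3-byte form E0 BC BB at offsets 20–22.
Offset 22 falls in char 7's range; it's byte 3 of E0 BC BB = 0xBB.

0xBB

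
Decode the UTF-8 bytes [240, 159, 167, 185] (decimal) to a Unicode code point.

Leading byte 0xF0 = 11110000 matches 11110xxx → 4-byte sequence.
Byte 1: 0xF0 = 11110000, payload 000 (3 bits).
Byte 2: 0x9F = 10011111 (10xxxxxx ✓), payload 011111.
Byte 3: 0xA7 = 10100111 (10xxxxxx ✓), payload 100111.
Byte 4: 0xB9 = 10111001 (10xxxxxx ✓), payload 111001.
Concatenate: 000011111100111111001 = 0x1F9F9 (21 bits → U+1F9F9).

U+1F9F9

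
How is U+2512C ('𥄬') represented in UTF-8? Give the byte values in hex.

U+2512C = 0x2512C = 151852 decimal. In range U+10000–U+10FFFF → 4-byte form: 11110xxx 10xxxxxx 10xxxxxx 10xxxxxx.
Binary (21 bits): 000100101000100101100.
Split 3+6+6+6: 000 | 100101 | 000100 | 101100.
Byte 1: 11110000 = 0xF0.
Byte 2: 10100101 = 0xA5.
Byte 3: 10000100 = 0x84.
Byte 4: 10101100 = 0xAC.

F0 A5 84 AC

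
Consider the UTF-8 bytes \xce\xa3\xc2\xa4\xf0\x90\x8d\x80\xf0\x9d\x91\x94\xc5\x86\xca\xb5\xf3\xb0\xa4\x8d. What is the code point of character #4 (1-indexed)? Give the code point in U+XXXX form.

Offset 0: leading byte 0xCE = 11001110 → 2-byte char #1 = CE A3.
Offset 2: leading byte 0xC2 = 11000010 → 2-byte char #2 = C2 A4.
Offset 4: leading byte 0xF0 = 11110000 → 4-byte char #3 = F0 90 8D 80.
Offset 8: leading byte 0xF0 = 11110000 → 4-byte char #4 = F0 9D 91 94.
Leading byte 0xF0 = 11110000 matches 11110xxx → 4-byte sequence.
Byte 1: 0xF0 = 11110000, payload 000 (3 bits).
Byte 2: 0x9D = 10011101 (10xxxxxx ✓), payload 011101.
Byte 3: 0x91 = 10010001 (10xxxxxx ✓), payload 010001.
Byte 4: 0x94 = 10010100 (10xxxxxx ✓), payload 010100.
Concatenate: 000011101010001010100 = 0x1D454 (21 bits → U+1D454).

U+1D454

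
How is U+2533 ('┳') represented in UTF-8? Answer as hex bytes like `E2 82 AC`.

U+2533 = 0x2533 = 9523 decimal. In range U+0800–U+FFFF → 3-byte form: 1110xxxx 10xxxxxx 10xxxxxx.
Binary (16 bits): 0010010100110011.
Split 4+6+6: 0010 | 010100 | 110011.
Byte 1: 11100010 = 0xE2.
Byte 2: 10010100 = 0x94.
Byte 3: 10110011 = 0xB3.

E2 94 B3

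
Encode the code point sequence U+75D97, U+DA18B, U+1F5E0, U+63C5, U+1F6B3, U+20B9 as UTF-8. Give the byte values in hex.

U+75D97: 4-byte form → F1 B5 B6 97.
U+DA18B: 4-byte form → F3 9A 86 8B.
U+1F5E0: 4-byte form → F0 9F 97 A0.
U+63C5: 3-byte form → E6 8F 85.
U+1F6B3: 4-byte form → F0 9F 9A B3.
U+20B9: 3-byte form → E2 82 B9.
Concatenated (22 bytes): F1 B5 B6 97 F3 9A 86 8B F0 9F 97 A0 E6 8F 85 F0 9F 9A B3 E2 82 B9.

F1 B5 B6 97 F3 9A 86 8B F0 9F 97 A0 E6 8F 85 F0 9F 9A B3 E2 82 B9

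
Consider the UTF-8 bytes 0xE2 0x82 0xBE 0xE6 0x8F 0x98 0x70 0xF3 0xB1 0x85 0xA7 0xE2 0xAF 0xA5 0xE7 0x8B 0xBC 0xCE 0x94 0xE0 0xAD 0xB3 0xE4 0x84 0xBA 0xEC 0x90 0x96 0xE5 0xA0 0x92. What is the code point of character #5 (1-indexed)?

Offset 0: leading byte 0xE2 = 11100010 → 3-byte char #1 = E2 82 BE.
Offset 3: leading byte 0xE6 = 11100110 → 3-byte char #2 = E6 8F 98.
Offset 6: leading byte 0x70 = 01110000 → 1-byte char #3 = 70.
Offset 7: leading byte 0xF3 = 11110011 → 4-byte char #4 = F3 B1 85 A7.
Offset 11: leading byte 0xE2 = 11100010 → 3-byte char #5 = E2 AF A5.
Leading byte 0xE2 = 11100010 matches 1110xxxx → 3-byte sequence.
Byte 1: 0xE2 = 11100010, payload 0010 (4 bits).
Byte 2: 0xAF = 10101111 (10xxxxxx ✓), payload 101111.
Byte 3: 0xA5 = 10100101 (10xxxxxx ✓), payload 100101.
Concatenate: 0010101111100101 = 0x2BE5 (16 bits → U+2BE5).

U+2BE5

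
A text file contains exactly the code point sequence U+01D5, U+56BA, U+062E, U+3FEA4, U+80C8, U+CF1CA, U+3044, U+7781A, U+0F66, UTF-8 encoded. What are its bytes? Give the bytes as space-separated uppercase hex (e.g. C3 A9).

C7 95 E5 9A BA D8 AE F0 BF BA A4 E8 83 88 F3 8F 87 8A E3 81 84 F1 B7 A0 9A E0 BD A6

U+01D5: 2-byte form → C7 95.
U+56BA: 3-byte form → E5 9A BA.
U+062E: 2-byte form → D8 AE.
U+3FEA4: 4-byte form → F0 BF BA A4.
U+80C8: 3-byte form → E8 83 88.
U+CF1CA: 4-byte form → F3 8F 87 8A.
U+3044: 3-byte form → E3 81 84.
U+7781A: 4-byte form → F1 B7 A0 9A.
U+0F66: 3-byte form → E0 BD A6.
Concatenated (28 bytes): C7 95 E5 9A BA D8 AE F0 BF BA A4 E8 83 88 F3 8F 87 8A E3 81 84 F1 B7 A0 9A E0 BD A6.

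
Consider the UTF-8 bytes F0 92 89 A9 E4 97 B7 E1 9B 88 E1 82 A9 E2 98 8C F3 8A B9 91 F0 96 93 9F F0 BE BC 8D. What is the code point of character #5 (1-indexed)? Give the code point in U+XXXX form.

U+260C

Offset 0: leading byte 0xF0 = 11110000 → 4-byte char #1 = F0 92 89 A9.
Offset 4: leading byte 0xE4 = 11100100 → 3-byte char #2 = E4 97 B7.
Offset 7: leading byte 0xE1 = 11100001 → 3-byte char #3 = E1 9B 88.
Offset 10: leading byte 0xE1 = 11100001 → 3-byte char #4 = E1 82 A9.
Offset 13: leading byte 0xE2 = 11100010 → 3-byte char #5 = E2 98 8C.
Leading byte 0xE2 = 11100010 matches 1110xxxx → 3-byte sequence.
Byte 1: 0xE2 = 11100010, payload 0010 (4 bits).
Byte 2: 0x98 = 10011000 (10xxxxxx ✓), payload 011000.
Byte 3: 0x8C = 10001100 (10xxxxxx ✓), payload 001100.
Concatenate: 0010011000001100 = 0x260C (16 bits → U+260C).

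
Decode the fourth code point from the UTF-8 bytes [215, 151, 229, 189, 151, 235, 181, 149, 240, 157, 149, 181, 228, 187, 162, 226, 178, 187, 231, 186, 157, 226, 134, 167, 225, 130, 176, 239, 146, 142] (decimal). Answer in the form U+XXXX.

Offset 0: leading byte 0xD7 = 11010111 → 2-byte char #1 = D7 97.
Offset 2: leading byte 0xE5 = 11100101 → 3-byte char #2 = E5 BD 97.
Offset 5: leading byte 0xEB = 11101011 → 3-byte char #3 = EB B5 95.
Offset 8: leading byte 0xF0 = 11110000 → 4-byte char #4 = F0 9D 95 B5.
Leading byte 0xF0 = 11110000 matches 11110xxx → 4-byte sequence.
Byte 1: 0xF0 = 11110000, payload 000 (3 bits).
Byte 2: 0x9D = 10011101 (10xxxxxx ✓), payload 011101.
Byte 3: 0x95 = 10010101 (10xxxxxx ✓), payload 010101.
Byte 4: 0xB5 = 10110101 (10xxxxxx ✓), payload 110101.
Concatenate: 000011101010101110101 = 0x1D575 (21 bits → U+1D575).

U+1D575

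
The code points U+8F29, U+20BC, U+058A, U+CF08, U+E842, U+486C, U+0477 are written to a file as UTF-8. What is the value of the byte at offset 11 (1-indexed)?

1-indexed offset 11 is 0-indexed offset 10.
U+8F29 → 3-byte form E8 BC A9 at offsets 0–2.
U+20BC → 3-byte form E2 82 BC at offsets 3–5.
U+058A → 2-byte form D6 8A at offsets 6–7.
U+CF08 → 3-byte form EC BC 88 at offsets 8–10.
Offset 10 falls in char 4's range; it's byte 3 of EC BC 88 = 0x88.

0x88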